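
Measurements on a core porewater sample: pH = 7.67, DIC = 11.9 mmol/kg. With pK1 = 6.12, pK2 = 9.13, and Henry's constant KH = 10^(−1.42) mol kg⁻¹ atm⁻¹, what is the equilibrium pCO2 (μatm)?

pCO2 = 8300 μatm

α₀ = 1 / (1 + K1/[H⁺] + K1K2/[H⁺]²) = 1 / (1 + 10^+1.55 + 10^+0.09)
   = 1 / (1 + 35.481 + 1.2303) = 1/37.712 = 0.02652
[CO2*] = α₀ × DIC = 0.02652 × 11.9 = 0.3156 mmol/kg
pCO2 = [CO2*]/KH = 3.156×10^-4 / 3.802×10^-2 = 8300 μatm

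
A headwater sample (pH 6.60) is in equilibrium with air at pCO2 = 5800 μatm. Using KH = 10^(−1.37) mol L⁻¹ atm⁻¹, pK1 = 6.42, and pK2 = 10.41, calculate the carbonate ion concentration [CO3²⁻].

[CO3²⁻] = 0.0580 μmol/L

[CO2*] = KH · pCO2 = 10^(−1.37) × 5800×10^-6 = 2.474×10^-4 mol/L
α₀ = 1/(1 + K1/[H⁺] + K1K2/[H⁺]²) = 1/(1 + 10^+0.18 + 10^-3.63) = 0.3978
DIC = [CO2*]/α₀ = 2.474×10^-4 / 0.3978 = 0.6220 mmol/L
[CO3²⁻] = α₂·DIC; α₂ = 9.325×10^-5, so [CO3²⁻] = 9.325×10^-5 × 0.6220 = 5.80×10^-5 mmol/L = 0.0580 μmol/L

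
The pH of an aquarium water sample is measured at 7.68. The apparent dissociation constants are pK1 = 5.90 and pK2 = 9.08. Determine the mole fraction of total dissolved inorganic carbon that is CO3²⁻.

α₂ = 1 / (1 + [H⁺]/K2 + [H⁺]²/(K1K2)) = 1 / (1 + 10^+1.40 + 10^-0.38)
   = 1 / (1 + 25.119 + 0.41687) = 1/26.536 = 0.03769

α₂ = 0.0377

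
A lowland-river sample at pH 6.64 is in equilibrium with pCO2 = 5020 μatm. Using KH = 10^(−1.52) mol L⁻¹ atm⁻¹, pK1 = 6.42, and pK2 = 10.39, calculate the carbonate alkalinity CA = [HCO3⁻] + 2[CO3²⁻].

[CO2*] = KH · pCO2 = 10^(−1.52) × 5020×10^-6 = 1.516×10^-4 mol/L
α₀ = 1/(1 + K1/[H⁺] + K1K2/[H⁺]²) = 1/(1 + 10^+0.22 + 10^-3.53) = 0.3760
DIC = [CO2*]/α₀ = 1.516×10^-4 / 0.3760 = 0.4032 mmol/L
CA = (α₁ + 2α₂)·DIC = (0.6239 + 2×0.0001110) × 0.4032 = 0.252 mmol/L

CA = 0.252 mmol/L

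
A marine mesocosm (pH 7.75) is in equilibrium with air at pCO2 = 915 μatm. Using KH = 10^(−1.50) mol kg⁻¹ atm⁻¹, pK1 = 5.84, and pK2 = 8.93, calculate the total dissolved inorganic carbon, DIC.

DIC = 2.54 mmol/kg

[CO2*] = KH · pCO2 = 10^(−1.50) × 915×10^-6 = 2.893×10^-5 mol/kg
α₀ = 1/(1 + K1/[H⁺] + K1K2/[H⁺]²) = 1/(1 + 10^+1.91 + 10^+0.73) = 0.01141
DIC = [CO2*]/α₀ = 2.893×10^-5 / 0.01141 = 2.54 mmol/kg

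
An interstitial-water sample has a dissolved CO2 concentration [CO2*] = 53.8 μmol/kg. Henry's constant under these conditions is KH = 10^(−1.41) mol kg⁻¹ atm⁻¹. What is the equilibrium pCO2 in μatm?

pCO2 = 1380 μatm

KH = 10^(−1.41) = 3.890×10^-2 mol kg⁻¹ atm⁻¹
pCO2 = [CO2*]/KH = 53.8×10^-6 / 3.890×10^-2 = 1.38×10^-3 atm = 1380 μatm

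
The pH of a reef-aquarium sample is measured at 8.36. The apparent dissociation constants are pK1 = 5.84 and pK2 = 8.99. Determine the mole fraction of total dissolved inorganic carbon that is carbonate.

α₂ = 1 / (1 + [H⁺]/K2 + [H⁺]²/(K1K2)) = 1 / (1 + 10^+0.63 + 10^-1.89)
   = 1 / (1 + 4.2658 + 0.012882) = 1/5.2787 = 0.1894

α₂ = 0.189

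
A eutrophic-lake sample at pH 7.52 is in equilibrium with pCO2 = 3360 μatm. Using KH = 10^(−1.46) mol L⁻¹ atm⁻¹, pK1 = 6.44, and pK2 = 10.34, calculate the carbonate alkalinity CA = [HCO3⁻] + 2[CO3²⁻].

[CO2*] = KH · pCO2 = 10^(−1.46) × 3360×10^-6 = 1.165×10^-4 mol/L
α₀ = 1/(1 + K1/[H⁺] + K1K2/[H⁺]²) = 1/(1 + 10^+1.08 + 10^-1.74) = 0.07668
DIC = [CO2*]/α₀ = 1.165×10^-4 / 0.07668 = 1.519 mmol/L
CA = (α₁ + 2α₂)·DIC = (0.9219 + 2×0.001395) × 1.519 = 1.40 mmol/L

CA = 1.40 mmol/L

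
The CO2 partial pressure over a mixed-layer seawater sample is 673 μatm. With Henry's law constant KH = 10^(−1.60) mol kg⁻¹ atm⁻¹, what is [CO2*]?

KH = 10^(−1.60) = 2.512×10^-2 mol kg⁻¹ atm⁻¹
[CO2*] = KH · pCO2 = 2.512×10^-2 × 673×10^-6 atm = 1.69×10^-5 mol/kg

[CO2*] = 16.9 μmol/kg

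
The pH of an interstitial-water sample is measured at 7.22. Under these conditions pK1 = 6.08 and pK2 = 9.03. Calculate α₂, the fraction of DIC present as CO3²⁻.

α₂ = 1 / (1 + [H⁺]/K2 + [H⁺]²/(K1K2)) = 1 / (1 + 10^+1.81 + 10^+0.67)
   = 1 / (1 + 64.565 + 4.6774) = 1/70.243 = 0.01424

α₂ = 0.0142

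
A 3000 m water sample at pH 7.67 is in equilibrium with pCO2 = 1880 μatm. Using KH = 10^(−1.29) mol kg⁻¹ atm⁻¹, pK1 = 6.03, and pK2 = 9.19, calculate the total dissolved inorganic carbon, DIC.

[CO2*] = KH · pCO2 = 10^(−1.29) × 1880×10^-6 = 9.642×10^-5 mol/kg
α₀ = 1/(1 + K1/[H⁺] + K1K2/[H⁺]²) = 1/(1 + 10^+1.64 + 10^+0.12) = 0.02175
DIC = [CO2*]/α₀ = 9.642×10^-5 / 0.02175 = 4.43 mmol/kg

DIC = 4.43 mmol/kg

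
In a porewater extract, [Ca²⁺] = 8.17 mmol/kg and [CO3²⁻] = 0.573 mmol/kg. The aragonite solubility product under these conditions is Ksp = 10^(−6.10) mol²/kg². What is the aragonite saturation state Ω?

Ksp = 10^(−6.10) = 7.943×10^-7
Ω = [Ca²⁺][CO3²⁻]/Ksp = (8.17×10^-3)(0.573×10^-3) / 7.943×10^-7 = 5.89

Ω = 5.89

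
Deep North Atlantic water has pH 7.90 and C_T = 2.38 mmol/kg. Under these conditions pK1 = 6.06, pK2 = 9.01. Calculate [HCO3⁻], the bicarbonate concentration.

α₁ = 1 / (1 + [H⁺]/K1 + K2/[H⁺]) = 1 / (1 + 10^-1.84 + 10^-1.11)
   = 1 / (1 + 0.014454 + 0.077625) = 1/1.0921 = 0.9157
[HCO3⁻] = α₁ × DIC = 0.9157 × 2.38 = 2.18 mmol/kg

[HCO3⁻] = 2.18 mmol/kg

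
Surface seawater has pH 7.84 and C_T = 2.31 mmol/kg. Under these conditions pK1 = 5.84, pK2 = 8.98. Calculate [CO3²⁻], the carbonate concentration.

[CO3²⁻] = 0.155 mmol/kg

α₂ = 1 / (1 + [H⁺]/K2 + [H⁺]²/(K1K2)) = 1 / (1 + 10^+1.14 + 10^-0.86)
   = 1 / (1 + 13.804 + 0.13804) = 1/14.942 = 0.06693
[CO3²⁻] = α₂ × DIC = 0.06693 × 2.31 = 0.155 mmol/kg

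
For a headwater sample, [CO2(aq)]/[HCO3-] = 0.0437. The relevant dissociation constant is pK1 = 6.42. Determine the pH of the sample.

pH = 7.78

From K1 = [H⁺][HCO3-]/[CO2(aq)]:  pH = pK1 − log₁₀([CO2(aq)]/[HCO3-])
log₁₀(0.0437) = -1.360
pH = 6.42 − (-1.360) = 7.78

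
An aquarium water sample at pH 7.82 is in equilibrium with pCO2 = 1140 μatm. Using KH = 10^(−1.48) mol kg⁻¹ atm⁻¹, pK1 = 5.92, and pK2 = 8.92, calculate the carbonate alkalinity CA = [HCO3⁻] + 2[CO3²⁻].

CA = 3.47 mmol/kg

[CO2*] = KH · pCO2 = 10^(−1.48) × 1140×10^-6 = 3.775×10^-5 mol/kg
α₀ = 1/(1 + K1/[H⁺] + K1K2/[H⁺]²) = 1/(1 + 10^+1.90 + 10^+0.80) = 0.01153
DIC = [CO2*]/α₀ = 3.775×10^-5 / 0.01153 = 3.274 mmol/kg
CA = (α₁ + 2α₂)·DIC = (0.9157 + 2×0.07274) × 3.274 = 3.47 mmol/kg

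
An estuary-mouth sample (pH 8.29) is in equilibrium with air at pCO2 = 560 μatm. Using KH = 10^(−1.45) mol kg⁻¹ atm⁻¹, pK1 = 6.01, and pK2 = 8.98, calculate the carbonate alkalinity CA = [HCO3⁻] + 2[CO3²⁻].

[CO2*] = KH · pCO2 = 10^(−1.45) × 560×10^-6 = 1.987×10^-5 mol/kg
α₀ = 1/(1 + K1/[H⁺] + K1K2/[H⁺]²) = 1/(1 + 10^+2.28 + 10^+1.59) = 0.004339
DIC = [CO2*]/α₀ = 1.987×10^-5 / 0.004339 = 4.579 mmol/kg
CA = (α₁ + 2α₂)·DIC = (0.8268 + 2×0.1688) × 4.579 = 5.33 mmol/kg

CA = 5.33 mmol/kg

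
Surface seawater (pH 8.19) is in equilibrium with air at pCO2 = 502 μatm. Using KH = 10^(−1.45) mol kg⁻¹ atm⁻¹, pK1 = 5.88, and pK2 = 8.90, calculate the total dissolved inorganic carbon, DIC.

DIC = 4.36 mmol/kg

[CO2*] = KH · pCO2 = 10^(−1.45) × 502×10^-6 = 1.781×10^-5 mol/kg
α₀ = 1/(1 + K1/[H⁺] + K1K2/[H⁺]²) = 1/(1 + 10^+2.31 + 10^+1.60) = 0.004082
DIC = [CO2*]/α₀ = 1.781×10^-5 / 0.004082 = 4.36 mmol/kg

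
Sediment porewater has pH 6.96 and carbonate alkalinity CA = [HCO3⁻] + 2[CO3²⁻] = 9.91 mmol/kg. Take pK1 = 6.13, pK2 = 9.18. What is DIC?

CA = [HCO3⁻] + 2[CO3²⁻] = (α₁ + 2α₂)·DIC
At pH 6.96: [H⁺]/K1 = 10^-0.83 = 0.14791, K2/[H⁺] = 10^-2.22 = 0.0060256
α₁ = 1/(1 + 0.14791 + 0.0060256) = 1/1.1539 = 0.8666; α₂ = α₁·K2/[H⁺] = 0.005222
α₁ + 2α₂ = 0.8770
DIC = CA / (α₁ + 2α₂) = 9.91 / 0.8770 = 11.3 mmol/kg

DIC = 11.3 mmol/kg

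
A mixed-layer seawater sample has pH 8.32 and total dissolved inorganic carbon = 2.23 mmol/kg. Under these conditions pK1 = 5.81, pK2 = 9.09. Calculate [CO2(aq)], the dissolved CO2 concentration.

[CO2*] = 5.88 μmol/kg

α₀ = 1 / (1 + K1/[H⁺] + K1K2/[H⁺]²) = 1 / (1 + 10^+2.51 + 10^+1.74)
   = 1 / (1 + 323.59 + 54.954) = 1/379.55 = 0.002635
[CO2*] = α₀ × DIC = 0.002635 × 2.23 = 0.00588 mmol/kg = 5.88 μmol/kg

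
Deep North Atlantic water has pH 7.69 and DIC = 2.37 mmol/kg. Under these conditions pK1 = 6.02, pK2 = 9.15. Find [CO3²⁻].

[CO3²⁻] = 0.0778 mmol/kg

α₂ = 1 / (1 + [H⁺]/K2 + [H⁺]²/(K1K2)) = 1 / (1 + 10^+1.46 + 10^-0.21)
   = 1 / (1 + 28.840 + 0.61660) = 1/30.457 = 0.03283
[CO3²⁻] = α₂ × DIC = 0.03283 × 2.37 = 0.0778 mmol/kg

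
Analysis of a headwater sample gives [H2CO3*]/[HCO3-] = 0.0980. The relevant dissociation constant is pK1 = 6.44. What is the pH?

pH = 7.45

From K1 = [H⁺][HCO3-]/[H2CO3*]:  pH = pK1 − log₁₀([H2CO3*]/[HCO3-])
log₁₀(0.0980) = -1.009
pH = 6.44 − (-1.009) = 7.45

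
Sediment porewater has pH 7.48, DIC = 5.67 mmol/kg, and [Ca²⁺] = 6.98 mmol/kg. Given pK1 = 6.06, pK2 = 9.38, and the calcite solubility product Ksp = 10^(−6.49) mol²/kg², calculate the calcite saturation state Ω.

Ω = 1.47

α₂ = 1 / (1 + [H⁺]/K2 + [H⁺]²/(K1K2)) = 1 / (1 + 10^+1.90 + 10^+0.48)
   = 1 / (1 + 79.433 + 3.0200) = 1/83.453 = 0.01198
[CO3²⁻] = α₂ × DIC = 0.01198 × 5.67 = 0.06794 mmol/kg
Ksp = 10^(−6.49) = 3.236×10^-7
Ω = [Ca²⁺][CO3²⁻]/Ksp = (6.98×10^-3)(6.794×10^-5) / 3.236×10^-7 = 1.47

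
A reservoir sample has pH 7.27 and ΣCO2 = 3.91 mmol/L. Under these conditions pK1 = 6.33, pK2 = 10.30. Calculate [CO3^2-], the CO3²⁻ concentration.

[CO3²⁻] = 3.27 μmol/L

α₂ = 1 / (1 + [H⁺]/K2 + [H⁺]²/(K1K2)) = 1 / (1 + 10^+3.03 + 10^+2.09)
   = 1 / (1 + 1071.5 + 123.03) = 1/1195.5 = 0.0008364
[CO3²⁻] = α₂ × DIC = 0.0008364 × 3.91 = 0.00327 mmol/L = 3.27 μmol/L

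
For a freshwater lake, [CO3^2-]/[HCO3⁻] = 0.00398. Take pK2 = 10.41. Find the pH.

From K2 = [H⁺][CO3^2-]/[HCO3⁻]:  pH = pK2 + log₁₀([CO3^2-]/[HCO3⁻])
log₁₀(0.00398) = -2.400
pH = 10.41 + (-2.400) = 8.01

pH = 8.01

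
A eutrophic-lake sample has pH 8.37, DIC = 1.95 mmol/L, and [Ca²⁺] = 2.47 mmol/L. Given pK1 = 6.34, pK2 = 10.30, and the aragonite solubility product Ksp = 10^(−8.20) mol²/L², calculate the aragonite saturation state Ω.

α₂ = 1 / (1 + [H⁺]/K2 + [H⁺]²/(K1K2)) = 1 / (1 + 10^+1.93 + 10^-0.10)
   = 1 / (1 + 85.114 + 0.79433) = 1/86.908 = 0.01151
[CO3²⁻] = α₂ × DIC = 0.01151 × 1.95 = 0.02244 mmol/L
Ksp = 10^(−8.20) = 6.310×10^-9
Ω = [Ca²⁺][CO3²⁻]/Ksp = (2.47×10^-3)(2.244×10^-5) / 6.310×10^-9 = 8.78

Ω = 8.78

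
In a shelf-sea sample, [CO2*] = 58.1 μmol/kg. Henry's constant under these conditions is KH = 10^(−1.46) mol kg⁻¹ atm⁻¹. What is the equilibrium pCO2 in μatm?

KH = 10^(−1.46) = 3.467×10^-2 mol kg⁻¹ atm⁻¹
pCO2 = [CO2*]/KH = 58.1×10^-6 / 3.467×10^-2 = 1.68×10^-3 atm = 1680 μatm

pCO2 = 1680 μatm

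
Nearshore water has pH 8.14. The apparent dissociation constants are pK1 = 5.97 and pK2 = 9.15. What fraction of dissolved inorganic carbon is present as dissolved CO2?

α₀ = 0.00612

α₀ = 1 / (1 + K1/[H⁺] + K1K2/[H⁺]²) = 1 / (1 + 10^+2.17 + 10^+1.16)
   = 1 / (1 + 147.91 + 14.454) = 1/163.37 = 0.006121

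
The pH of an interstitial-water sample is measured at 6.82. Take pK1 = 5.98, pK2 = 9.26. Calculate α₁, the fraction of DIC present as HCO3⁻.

α₁ = 0.871

α₁ = 1 / (1 + [H⁺]/K1 + K2/[H⁺]) = 1 / (1 + 10^-0.84 + 10^-2.44)
   = 1 / (1 + 0.14454 + 0.0036308) = 1/1.1482 = 0.8709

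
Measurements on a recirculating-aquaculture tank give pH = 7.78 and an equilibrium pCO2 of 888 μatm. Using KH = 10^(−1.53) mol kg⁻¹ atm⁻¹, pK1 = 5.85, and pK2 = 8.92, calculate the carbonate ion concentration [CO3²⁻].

[CO3²⁻] = 0.162 mmol/kg

[CO2*] = KH · pCO2 = 10^(−1.53) × 888×10^-6 = 2.621×10^-5 mol/kg
α₀ = 1/(1 + K1/[H⁺] + K1K2/[H⁺]²) = 1/(1 + 10^+1.93 + 10^+0.79) = 0.01084
DIC = [CO2*]/α₀ = 2.621×10^-5 / 0.01084 = 2.418 mmol/kg
[CO3²⁻] = α₂·DIC; α₂ = 0.06682, so [CO3²⁻] = 0.06682 × 2.418 = 0.162 mmol/kg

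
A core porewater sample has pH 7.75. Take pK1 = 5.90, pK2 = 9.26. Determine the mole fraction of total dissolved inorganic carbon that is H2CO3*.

α₀ = 1 / (1 + K1/[H⁺] + K1K2/[H⁺]²) = 1 / (1 + 10^+1.85 + 10^+0.34)
   = 1 / (1 + 70.795 + 2.1878) = 1/73.982 = 0.01352

α₀ = 0.0135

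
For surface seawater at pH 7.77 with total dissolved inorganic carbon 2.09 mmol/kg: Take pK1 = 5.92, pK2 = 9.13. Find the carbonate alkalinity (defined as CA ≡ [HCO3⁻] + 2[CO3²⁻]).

CA = 2.15 mmol/kg

CA = [HCO3⁻] + 2[CO3²⁻] = (α₁ + 2α₂)·DIC
At pH 7.77: [H⁺]/K1 = 10^-1.85 = 0.014125, K2/[H⁺] = 10^-1.36 = 0.043652
α₁ = 1/(1 + 0.014125 + 0.043652) = 1/1.0578 = 0.9454; α₂ = α₁·K2/[H⁺] = 0.04127
α₁ + 2α₂ = 1.0279
CA = 1.0279 × 2.09 = 2.15 mmol/kg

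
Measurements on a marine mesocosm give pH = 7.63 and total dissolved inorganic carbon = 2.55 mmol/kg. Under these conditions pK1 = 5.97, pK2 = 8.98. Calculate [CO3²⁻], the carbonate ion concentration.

[CO3²⁻] = 0.107 mmol/kg

α₂ = 1 / (1 + [H⁺]/K2 + [H⁺]²/(K1K2)) = 1 / (1 + 10^+1.35 + 10^-0.31)
   = 1 / (1 + 22.387 + 0.48978) = 1/23.877 = 0.04188
[CO3²⁻] = α₂ × DIC = 0.04188 × 2.55 = 0.107 mmol/kg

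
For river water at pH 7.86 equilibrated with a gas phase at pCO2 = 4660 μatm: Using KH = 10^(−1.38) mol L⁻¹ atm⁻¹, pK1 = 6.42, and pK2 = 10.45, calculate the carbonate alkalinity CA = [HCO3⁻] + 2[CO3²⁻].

CA = 5.38 mmol/L

[CO2*] = KH · pCO2 = 10^(−1.38) × 4660×10^-6 = 1.943×10^-4 mol/L
α₀ = 1/(1 + K1/[H⁺] + K1K2/[H⁺]²) = 1/(1 + 10^+1.44 + 10^-1.15) = 0.03495
DIC = [CO2*]/α₀ = 1.943×10^-4 / 0.03495 = 5.558 mmol/L
CA = (α₁ + 2α₂)·DIC = (0.9626 + 2×0.002474) × 5.558 = 5.38 mmol/L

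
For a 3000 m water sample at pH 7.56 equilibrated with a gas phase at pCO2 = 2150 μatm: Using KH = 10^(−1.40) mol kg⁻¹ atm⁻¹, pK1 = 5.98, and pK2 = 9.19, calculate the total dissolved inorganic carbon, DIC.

DIC = 3.42 mmol/kg

[CO2*] = KH · pCO2 = 10^(−1.40) × 2150×10^-6 = 8.559×10^-5 mol/kg
α₀ = 1/(1 + K1/[H⁺] + K1K2/[H⁺]²) = 1/(1 + 10^+1.58 + 10^-0.05) = 0.02506
DIC = [CO2*]/α₀ = 8.559×10^-5 / 0.02506 = 3.42 mmol/kg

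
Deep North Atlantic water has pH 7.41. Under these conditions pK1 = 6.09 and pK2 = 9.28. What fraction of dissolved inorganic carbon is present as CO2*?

α₀ = 0.0451

α₀ = 1 / (1 + K1/[H⁺] + K1K2/[H⁺]²) = 1 / (1 + 10^+1.32 + 10^-0.55)
   = 1 / (1 + 20.893 + 0.28184) = 1/22.175 = 0.04510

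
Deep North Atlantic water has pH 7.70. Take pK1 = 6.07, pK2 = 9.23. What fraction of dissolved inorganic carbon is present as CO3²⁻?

α₂ = 1 / (1 + [H⁺]/K2 + [H⁺]²/(K1K2)) = 1 / (1 + 10^+1.53 + 10^-0.10)
   = 1 / (1 + 33.884 + 0.79433) = 1/35.679 = 0.02803

α₂ = 0.0280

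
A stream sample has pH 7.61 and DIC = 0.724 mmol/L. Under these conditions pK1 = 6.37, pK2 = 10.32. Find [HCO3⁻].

α₁ = 1 / (1 + [H⁺]/K1 + K2/[H⁺]) = 1 / (1 + 10^-1.24 + 10^-2.71)
   = 1 / (1 + 0.057544 + 0.0019498) = 1/1.0595 = 0.9438
[HCO3⁻] = α₁ × DIC = 0.9438 × 0.724 = 0.683 mmol/L

[HCO3⁻] = 0.683 mmol/L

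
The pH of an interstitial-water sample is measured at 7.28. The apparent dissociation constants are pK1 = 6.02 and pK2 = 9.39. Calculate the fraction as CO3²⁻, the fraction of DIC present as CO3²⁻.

α₂ = 1 / (1 + [H⁺]/K2 + [H⁺]²/(K1K2)) = 1 / (1 + 10^+2.11 + 10^+0.85)
   = 1 / (1 + 128.82 + 7.0795) = 1/136.90 = 0.007304

α₂ = 0.00730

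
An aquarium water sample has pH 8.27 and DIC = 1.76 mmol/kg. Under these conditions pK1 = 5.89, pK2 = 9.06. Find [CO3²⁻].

α₂ = 1 / (1 + [H⁺]/K2 + [H⁺]²/(K1K2)) = 1 / (1 + 10^+0.79 + 10^-1.59)
   = 1 / (1 + 6.1660 + 0.025704) = 1/7.1917 = 0.1391
[CO3²⁻] = α₂ × DIC = 0.1391 × 1.76 = 0.245 mmol/kg

[CO3²⁻] = 0.245 mmol/kg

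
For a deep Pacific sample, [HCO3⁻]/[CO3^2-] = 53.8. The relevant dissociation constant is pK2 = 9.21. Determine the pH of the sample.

pH = 7.48

From K2 = [H⁺][CO3^2-]/[HCO3⁻]:  pH = pK2 − log₁₀([HCO3⁻]/[CO3^2-])
log₁₀(53.8) = +1.731
pH = 9.21 − (+1.731) = 7.48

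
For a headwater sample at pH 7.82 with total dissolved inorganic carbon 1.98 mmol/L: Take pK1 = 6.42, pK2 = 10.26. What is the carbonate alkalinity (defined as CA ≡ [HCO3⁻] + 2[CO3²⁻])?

CA = 1.91 mmol/L

CA = [HCO3⁻] + 2[CO3²⁻] = (α₁ + 2α₂)·DIC
At pH 7.82: [H⁺]/K1 = 10^-1.40 = 0.039811, K2/[H⁺] = 10^-2.44 = 0.0036308
α₁ = 1/(1 + 0.039811 + 0.0036308) = 1/1.0434 = 0.9584; α₂ = α₁·K2/[H⁺] = 0.003480
α₁ + 2α₂ = 0.9653
CA = 0.9653 × 1.98 = 1.91 mmol/L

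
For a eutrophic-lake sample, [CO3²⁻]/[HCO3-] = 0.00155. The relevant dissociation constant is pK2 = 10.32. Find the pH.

From K2 = [H⁺][CO3²⁻]/[HCO3-]:  pH = pK2 + log₁₀([CO3²⁻]/[HCO3-])
log₁₀(0.00155) = -2.810
pH = 10.32 + (-2.810) = 7.51

pH = 7.51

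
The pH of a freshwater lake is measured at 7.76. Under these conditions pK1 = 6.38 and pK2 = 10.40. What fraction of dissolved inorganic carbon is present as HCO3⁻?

α₁ = 1 / (1 + [H⁺]/K1 + K2/[H⁺]) = 1 / (1 + 10^-1.38 + 10^-2.64)
   = 1 / (1 + 0.041687 + 0.0022909) = 1/1.0440 = 0.9579

α₁ = 0.958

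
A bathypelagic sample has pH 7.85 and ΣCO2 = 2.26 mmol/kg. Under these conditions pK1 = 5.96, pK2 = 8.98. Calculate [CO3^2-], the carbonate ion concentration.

[CO3²⁻] = 0.154 mmol/kg

α₂ = 1 / (1 + [H⁺]/K2 + [H⁺]²/(K1K2)) = 1 / (1 + 10^+1.13 + 10^-0.76)
   = 1 / (1 + 13.490 + 0.17378) = 1/14.663 = 0.06820
[CO3²⁻] = α₂ × DIC = 0.06820 × 2.26 = 0.154 mmol/kg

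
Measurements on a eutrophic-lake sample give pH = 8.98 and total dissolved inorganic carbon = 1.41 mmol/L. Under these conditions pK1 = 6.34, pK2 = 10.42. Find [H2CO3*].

[CO2*] = 3.11 μmol/L

α₀ = 1 / (1 + K1/[H⁺] + K1K2/[H⁺]²) = 1 / (1 + 10^+2.64 + 10^+1.20)
   = 1 / (1 + 436.52 + 15.849) = 1/453.36 = 0.002206
[CO2*] = α₀ × DIC = 0.002206 × 1.41 = 0.00311 mmol/L = 3.11 μmol/L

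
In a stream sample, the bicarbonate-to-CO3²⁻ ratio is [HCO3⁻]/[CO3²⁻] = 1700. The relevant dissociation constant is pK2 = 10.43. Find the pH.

pH = 7.20

From K2 = [H⁺][CO3²⁻]/[HCO3⁻]:  pH = pK2 − log₁₀([HCO3⁻]/[CO3²⁻])
log₁₀(1700) = +3.230
pH = 10.43 − (+3.230) = 7.20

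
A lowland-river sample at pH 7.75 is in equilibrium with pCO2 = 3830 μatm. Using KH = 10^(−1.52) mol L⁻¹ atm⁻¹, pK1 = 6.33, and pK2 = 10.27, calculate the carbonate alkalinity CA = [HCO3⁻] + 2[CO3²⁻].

[CO2*] = KH · pCO2 = 10^(−1.52) × 3830×10^-6 = 1.157×10^-4 mol/L
α₀ = 1/(1 + K1/[H⁺] + K1K2/[H⁺]²) = 1/(1 + 10^+1.42 + 10^-1.10) = 0.03652
DIC = [CO2*]/α₀ = 1.157×10^-4 / 0.03652 = 3.167 mmol/L
CA = (α₁ + 2α₂)·DIC = (0.9606 + 2×0.002901) × 3.167 = 3.06 mmol/L

CA = 3.06 mmol/L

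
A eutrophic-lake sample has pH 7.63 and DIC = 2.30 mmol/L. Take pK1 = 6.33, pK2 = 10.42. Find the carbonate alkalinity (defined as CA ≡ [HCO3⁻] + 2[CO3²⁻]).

CA = 2.19 mmol/L

CA = [HCO3⁻] + 2[CO3²⁻] = (α₁ + 2α₂)·DIC
At pH 7.63: [H⁺]/K1 = 10^-1.30 = 0.050119, K2/[H⁺] = 10^-2.79 = 0.0016218
α₁ = 1/(1 + 0.050119 + 0.0016218) = 1/1.0517 = 0.9508; α₂ = α₁·K2/[H⁺] = 0.001542
α₁ + 2α₂ = 0.9539
CA = 0.9539 × 2.30 = 2.19 mmol/L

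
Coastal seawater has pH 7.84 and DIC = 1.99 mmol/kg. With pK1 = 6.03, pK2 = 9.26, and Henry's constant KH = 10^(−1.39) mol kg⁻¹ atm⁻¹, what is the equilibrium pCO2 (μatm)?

pCO2 = 718 μatm

α₀ = 1 / (1 + K1/[H⁺] + K1K2/[H⁺]²) = 1 / (1 + 10^+1.81 + 10^+0.39)
   = 1 / (1 + 64.565 + 2.4547) = 1/68.020 = 0.01470
[CO2*] = α₀ × DIC = 0.01470 × 1.99 = 0.02926 mmol/kg
pCO2 = [CO2*]/KH = 2.926×10^-5 / 4.074×10^-2 = 718 μatm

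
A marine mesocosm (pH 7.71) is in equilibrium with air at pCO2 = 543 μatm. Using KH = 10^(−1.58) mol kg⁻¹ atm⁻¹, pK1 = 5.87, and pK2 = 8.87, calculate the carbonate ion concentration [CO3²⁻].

[CO3²⁻] = 0.0684 mmol/kg

[CO2*] = KH · pCO2 = 10^(−1.58) × 543×10^-6 = 1.428×10^-5 mol/kg
α₀ = 1/(1 + K1/[H⁺] + K1K2/[H⁺]²) = 1/(1 + 10^+1.84 + 10^+0.68) = 0.01334
DIC = [CO2*]/α₀ = 1.428×10^-5 / 0.01334 = 1.071 mmol/kg
[CO3²⁻] = α₂·DIC; α₂ = 0.06384, so [CO3²⁻] = 0.06384 × 1.071 = 0.0684 mmol/kg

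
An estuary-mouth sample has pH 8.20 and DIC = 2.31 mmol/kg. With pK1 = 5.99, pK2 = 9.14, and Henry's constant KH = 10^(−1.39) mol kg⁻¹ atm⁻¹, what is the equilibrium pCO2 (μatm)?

pCO2 = 312 μatm

α₀ = 1 / (1 + K1/[H⁺] + K1K2/[H⁺]²) = 1 / (1 + 10^+2.21 + 10^+1.27)
   = 1 / (1 + 162.18 + 18.621) = 1/181.80 = 0.005500
[CO2*] = α₀ × DIC = 0.005500 × 2.31 = 0.01271 mmol/kg = 12.71 μmol/kg
pCO2 = [CO2*]/KH = 1.271×10^-5 / 4.074×10^-2 = 312 μatm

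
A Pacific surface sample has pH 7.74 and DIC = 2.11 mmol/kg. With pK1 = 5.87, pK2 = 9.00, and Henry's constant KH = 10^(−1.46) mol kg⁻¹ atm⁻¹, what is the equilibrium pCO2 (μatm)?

pCO2 = 768 μatm

α₀ = 1 / (1 + K1/[H⁺] + K1K2/[H⁺]²) = 1 / (1 + 10^+1.87 + 10^+0.61)
   = 1 / (1 + 74.131 + 4.0738) = 1/79.205 = 0.01263
[CO2*] = α₀ × DIC = 0.01263 × 2.11 = 0.02664 mmol/kg
pCO2 = [CO2*]/KH = 2.664×10^-5 / 3.467×10^-2 = 768 μatm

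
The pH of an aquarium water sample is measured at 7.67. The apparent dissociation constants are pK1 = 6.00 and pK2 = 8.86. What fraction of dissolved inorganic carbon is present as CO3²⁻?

α₂ = 0.0595

α₂ = 1 / (1 + [H⁺]/K2 + [H⁺]²/(K1K2)) = 1 / (1 + 10^+1.19 + 10^-0.48)
   = 1 / (1 + 15.488 + 0.33113) = 1/16.819 = 0.05946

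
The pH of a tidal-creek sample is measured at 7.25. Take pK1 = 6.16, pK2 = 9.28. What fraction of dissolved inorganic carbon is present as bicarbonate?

α₁ = 0.917

α₁ = 1 / (1 + [H⁺]/K1 + K2/[H⁺]) = 1 / (1 + 10^-1.09 + 10^-2.03)
   = 1 / (1 + 0.081283 + 0.0093325) = 1/1.0906 = 0.9169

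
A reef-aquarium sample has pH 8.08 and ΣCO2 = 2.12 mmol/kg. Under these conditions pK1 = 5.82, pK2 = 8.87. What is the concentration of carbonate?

α₂ = 1 / (1 + [H⁺]/K2 + [H⁺]²/(K1K2)) = 1 / (1 + 10^+0.79 + 10^-1.47)
   = 1 / (1 + 6.1660 + 0.033884) = 1/7.1998 = 0.1389
[CO3²⁻] = α₂ × DIC = 0.1389 × 2.12 = 0.294 mmol/kg

[CO3²⁻] = 0.294 mmol/kg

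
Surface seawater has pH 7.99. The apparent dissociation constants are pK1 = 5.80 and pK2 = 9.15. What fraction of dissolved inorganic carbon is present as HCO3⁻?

α₁ = 1 / (1 + [H⁺]/K1 + K2/[H⁺]) = 1 / (1 + 10^-2.19 + 10^-1.16)
   = 1 / (1 + 0.0064565 + 0.069183) = 1/1.0756 = 0.9297

α₁ = 0.930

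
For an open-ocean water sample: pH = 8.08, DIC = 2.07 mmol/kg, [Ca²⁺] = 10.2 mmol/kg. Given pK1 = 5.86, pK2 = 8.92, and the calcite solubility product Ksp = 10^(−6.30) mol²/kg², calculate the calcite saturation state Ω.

α₂ = 1 / (1 + [H⁺]/K2 + [H⁺]²/(K1K2)) = 1 / (1 + 10^+0.84 + 10^-1.38)
   = 1 / (1 + 6.9183 + 0.041687) = 1/7.9600 = 0.1256
[CO3²⁻] = α₂ × DIC = 0.1256 × 2.07 = 0.2601 mmol/kg
Ksp = 10^(−6.30) = 5.012×10^-7
Ω = [Ca²⁺][CO3²⁻]/Ksp = (10.2×10^-3)(2.601×10^-4) / 5.012×10^-7 = 5.29

Ω = 5.29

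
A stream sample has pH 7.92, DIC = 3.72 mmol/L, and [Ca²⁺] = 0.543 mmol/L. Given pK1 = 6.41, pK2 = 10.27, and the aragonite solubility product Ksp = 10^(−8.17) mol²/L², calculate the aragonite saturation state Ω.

Ω = 1.29

α₂ = 1 / (1 + [H⁺]/K2 + [H⁺]²/(K1K2)) = 1 / (1 + 10^+2.35 + 10^+0.84)
   = 1 / (1 + 223.87 + 6.9183) = 1/231.79 = 0.004314
[CO3²⁻] = α₂ × DIC = 0.004314 × 3.72 = 0.01605 mmol/L = 16.05 μmol/L
Ksp = 10^(−8.17) = 6.761×10^-9
Ω = [Ca²⁺][CO3²⁻]/Ksp = (0.543×10^-3)(1.605×10^-5) / 6.761×10^-9 = 1.29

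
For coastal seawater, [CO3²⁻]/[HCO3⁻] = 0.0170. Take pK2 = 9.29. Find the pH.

pH = 7.52

From K2 = [H⁺][CO3²⁻]/[HCO3⁻]:  pH = pK2 + log₁₀([CO3²⁻]/[HCO3⁻])
log₁₀(0.0170) = -1.770
pH = 9.29 + (-1.770) = 7.52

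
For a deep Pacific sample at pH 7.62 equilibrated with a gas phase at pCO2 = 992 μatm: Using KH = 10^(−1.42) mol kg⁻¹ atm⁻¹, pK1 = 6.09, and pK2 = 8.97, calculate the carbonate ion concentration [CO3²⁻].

[CO3²⁻] = 0.0571 mmol/kg

[CO2*] = KH · pCO2 = 10^(−1.42) × 992×10^-6 = 3.771×10^-5 mol/kg
α₀ = 1/(1 + K1/[H⁺] + K1K2/[H⁺]²) = 1/(1 + 10^+1.53 + 10^+0.18) = 0.02747
DIC = [CO2*]/α₀ = 3.771×10^-5 / 0.02747 = 1.373 mmol/kg
[CO3²⁻] = α₂·DIC; α₂ = 0.04158, so [CO3²⁻] = 0.04158 × 1.373 = 0.0571 mmol/kg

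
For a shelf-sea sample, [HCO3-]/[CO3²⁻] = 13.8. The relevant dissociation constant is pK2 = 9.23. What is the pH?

pH = 8.09

From K2 = [H⁺][CO3²⁻]/[HCO3-]:  pH = pK2 − log₁₀([HCO3-]/[CO3²⁻])
log₁₀(13.8) = +1.140
pH = 9.23 − (+1.140) = 8.09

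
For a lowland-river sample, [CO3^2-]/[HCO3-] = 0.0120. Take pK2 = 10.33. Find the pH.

pH = 8.41

From K2 = [H⁺][CO3^2-]/[HCO3-]:  pH = pK2 + log₁₀([CO3^2-]/[HCO3-])
log₁₀(0.0120) = -1.921
pH = 10.33 + (-1.921) = 8.41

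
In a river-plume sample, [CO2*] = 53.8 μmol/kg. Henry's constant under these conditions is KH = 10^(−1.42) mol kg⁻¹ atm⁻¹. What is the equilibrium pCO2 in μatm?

KH = 10^(−1.42) = 3.802×10^-2 mol kg⁻¹ atm⁻¹
pCO2 = [CO2*]/KH = 53.8×10^-6 / 3.802×10^-2 = 1.42×10^-3 atm = 1420 μatm

pCO2 = 1420 μatm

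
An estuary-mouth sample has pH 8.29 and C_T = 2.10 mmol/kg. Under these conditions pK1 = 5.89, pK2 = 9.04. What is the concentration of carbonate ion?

[CO3²⁻] = 0.316 mmol/kg

α₂ = 1 / (1 + [H⁺]/K2 + [H⁺]²/(K1K2)) = 1 / (1 + 10^+0.75 + 10^-1.65)
   = 1 / (1 + 5.6234 + 0.022387) = 1/6.6458 = 0.1505
[CO3²⁻] = α₂ × DIC = 0.1505 × 2.10 = 0.316 mmol/kg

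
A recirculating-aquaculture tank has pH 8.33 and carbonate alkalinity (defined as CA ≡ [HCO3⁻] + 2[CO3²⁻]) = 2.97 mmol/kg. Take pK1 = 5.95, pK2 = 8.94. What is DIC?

DIC = 2.49 mmol/kg

CA = [HCO3⁻] + 2[CO3²⁻] = (α₁ + 2α₂)·DIC
At pH 8.33: [H⁺]/K1 = 10^-2.38 = 0.0041687, K2/[H⁺] = 10^-0.61 = 0.24547
α₁ = 1/(1 + 0.0041687 + 0.24547) = 1/1.2496 = 0.8002; α₂ = α₁·K2/[H⁺] = 0.1964
α₁ + 2α₂ = 1.1931
DIC = CA / (α₁ + 2α₂) = 2.97 / 1.1931 = 2.49 mmol/kg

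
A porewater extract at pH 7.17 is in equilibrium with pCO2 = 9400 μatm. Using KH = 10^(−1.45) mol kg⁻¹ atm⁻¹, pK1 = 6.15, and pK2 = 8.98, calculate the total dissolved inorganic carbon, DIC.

[CO2*] = KH · pCO2 = 10^(−1.45) × 9400×10^-6 = 3.335×10^-4 mol/kg
α₀ = 1/(1 + K1/[H⁺] + K1K2/[H⁺]²) = 1/(1 + 10^+1.02 + 10^-0.79) = 0.08596
DIC = [CO2*]/α₀ = 3.335×10^-4 / 0.08596 = 3.88 mmol/kg

DIC = 3.88 mmol/kg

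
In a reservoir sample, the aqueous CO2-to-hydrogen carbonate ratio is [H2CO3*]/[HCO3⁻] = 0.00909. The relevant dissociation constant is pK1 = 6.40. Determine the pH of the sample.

From K1 = [H⁺][HCO3⁻]/[H2CO3*]:  pH = pK1 − log₁₀([H2CO3*]/[HCO3⁻])
log₁₀(0.00909) = -2.041
pH = 6.40 − (-2.041) = 8.44

pH = 8.44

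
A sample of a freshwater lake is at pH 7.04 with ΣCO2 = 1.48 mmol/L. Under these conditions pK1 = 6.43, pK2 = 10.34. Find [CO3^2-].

[CO3²⁻] = 0.595 μmol/L

α₂ = 1 / (1 + [H⁺]/K2 + [H⁺]²/(K1K2)) = 1 / (1 + 10^+3.30 + 10^+2.69)
   = 1 / (1 + 1995.3 + 489.78) = 1/2486.0 = 0.0004022
[CO3²⁻] = α₂ × DIC = 0.0004022 × 1.48 = 0.000595 mmol/L = 0.595 μmol/L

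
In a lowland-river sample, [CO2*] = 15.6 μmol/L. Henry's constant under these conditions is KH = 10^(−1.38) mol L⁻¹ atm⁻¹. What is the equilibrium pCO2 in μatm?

KH = 10^(−1.38) = 4.169×10^-2 mol L⁻¹ atm⁻¹
pCO2 = [CO2*]/KH = 15.6×10^-6 / 4.169×10^-2 = 3.74×10^-4 atm = 374 μatm

pCO2 = 374 μatm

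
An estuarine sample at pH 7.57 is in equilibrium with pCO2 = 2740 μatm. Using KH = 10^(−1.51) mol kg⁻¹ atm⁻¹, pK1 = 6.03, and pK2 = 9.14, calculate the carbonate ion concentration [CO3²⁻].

[CO2*] = KH · pCO2 = 10^(−1.51) × 2740×10^-6 = 8.467×10^-5 mol/kg
α₀ = 1/(1 + K1/[H⁺] + K1K2/[H⁺]²) = 1/(1 + 10^+1.54 + 10^-0.03) = 0.02732
DIC = [CO2*]/α₀ = 8.467×10^-5 / 0.02732 = 3.100 mmol/kg
[CO3²⁻] = α₂·DIC; α₂ = 0.02549, so [CO3²⁻] = 0.02549 × 3.100 = 0.0790 mmol/kg

[CO3²⁻] = 0.0790 mmol/kg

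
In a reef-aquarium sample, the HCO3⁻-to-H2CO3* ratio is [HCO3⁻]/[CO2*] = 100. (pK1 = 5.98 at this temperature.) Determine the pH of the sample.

From K1 = [H⁺][HCO3⁻]/[CO2*]:  pH = pK1 + log₁₀([HCO3⁻]/[CO2*])
log₁₀(100) = +2.000
pH = 5.98 + (+2.000) = 7.98

pH = 7.98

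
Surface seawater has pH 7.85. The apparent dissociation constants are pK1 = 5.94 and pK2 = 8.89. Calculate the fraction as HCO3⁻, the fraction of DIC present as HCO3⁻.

α₁ = 0.906

α₁ = 1 / (1 + [H⁺]/K1 + K2/[H⁺]) = 1 / (1 + 10^-1.91 + 10^-1.04)
   = 1 / (1 + 0.012303 + 0.091201) = 1/1.1035 = 0.9062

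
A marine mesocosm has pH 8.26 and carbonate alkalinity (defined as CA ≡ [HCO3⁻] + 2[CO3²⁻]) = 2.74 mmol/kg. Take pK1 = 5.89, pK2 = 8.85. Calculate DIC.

DIC = 2.28 mmol/kg

CA = [HCO3⁻] + 2[CO3²⁻] = (α₁ + 2α₂)·DIC
At pH 8.26: [H⁺]/K1 = 10^-2.37 = 0.0042658, K2/[H⁺] = 10^-0.59 = 0.25704
α₁ = 1/(1 + 0.0042658 + 0.25704) = 1/1.2613 = 0.7928; α₂ = α₁·K2/[H⁺] = 0.2038
α₁ + 2α₂ = 1.2004
DIC = CA / (α₁ + 2α₂) = 2.74 / 1.2004 = 2.28 mmol/kg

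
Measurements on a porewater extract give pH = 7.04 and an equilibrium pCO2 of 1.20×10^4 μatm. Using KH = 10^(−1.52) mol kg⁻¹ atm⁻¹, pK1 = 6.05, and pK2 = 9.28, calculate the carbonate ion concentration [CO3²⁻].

[CO3²⁻] = 0.0204 mmol/kg

[CO2*] = KH · pCO2 = 10^(−1.52) × 1.20×10^4×10^-6 = 3.624×10^-4 mol/kg
α₀ = 1/(1 + K1/[H⁺] + K1K2/[H⁺]²) = 1/(1 + 10^+0.99 + 10^-1.25) = 0.09235
DIC = [CO2*]/α₀ = 3.624×10^-4 / 0.09235 = 3.924 mmol/kg
[CO3²⁻] = α₂·DIC; α₂ = 0.005193, so [CO3²⁻] = 0.005193 × 3.924 = 0.0204 mmol/kg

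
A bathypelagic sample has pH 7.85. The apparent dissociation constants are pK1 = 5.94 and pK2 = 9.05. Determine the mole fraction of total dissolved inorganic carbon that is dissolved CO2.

α₀ = 0.0114

α₀ = 1 / (1 + K1/[H⁺] + K1K2/[H⁺]²) = 1 / (1 + 10^+1.91 + 10^+0.71)
   = 1 / (1 + 81.283 + 5.1286) = 1/87.412 = 0.01144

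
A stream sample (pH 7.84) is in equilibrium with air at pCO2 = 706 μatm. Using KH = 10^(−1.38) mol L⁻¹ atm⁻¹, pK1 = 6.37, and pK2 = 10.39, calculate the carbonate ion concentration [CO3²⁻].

[CO2*] = KH · pCO2 = 10^(−1.38) × 706×10^-6 = 2.943×10^-5 mol/L
α₀ = 1/(1 + K1/[H⁺] + K1K2/[H⁺]²) = 1/(1 + 10^+1.47 + 10^-1.08) = 0.03268
DIC = [CO2*]/α₀ = 2.943×10^-5 / 0.03268 = 0.9004 mmol/L
[CO3²⁻] = α₂·DIC; α₂ = 0.002719, so [CO3²⁻] = 0.002719 × 0.9004 = 0.00245 mmol/L = 2.45 μmol/L

[CO3²⁻] = 2.45 μmol/L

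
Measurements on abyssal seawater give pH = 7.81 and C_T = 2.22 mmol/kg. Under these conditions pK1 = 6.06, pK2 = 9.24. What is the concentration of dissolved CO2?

[CO2*] = 0.0374 mmol/kg

α₀ = 1 / (1 + K1/[H⁺] + K1K2/[H⁺]²) = 1 / (1 + 10^+1.75 + 10^+0.32)
   = 1 / (1 + 56.234 + 2.0893) = 1/59.323 = 0.01686
[CO2*] = α₀ × DIC = 0.01686 × 2.22 = 0.0374 mmol/kg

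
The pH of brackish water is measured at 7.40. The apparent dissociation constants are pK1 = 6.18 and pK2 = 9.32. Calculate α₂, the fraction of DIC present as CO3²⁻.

α₂ = 1 / (1 + [H⁺]/K2 + [H⁺]²/(K1K2)) = 1 / (1 + 10^+1.92 + 10^+0.70)
   = 1 / (1 + 83.176 + 5.0119) = 1/89.188 = 0.01121

α₂ = 0.0112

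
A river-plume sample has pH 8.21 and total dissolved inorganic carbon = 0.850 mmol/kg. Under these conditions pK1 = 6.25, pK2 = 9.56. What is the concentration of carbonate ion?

α₂ = 1 / (1 + [H⁺]/K2 + [H⁺]²/(K1K2)) = 1 / (1 + 10^+1.35 + 10^-0.61)
   = 1 / (1 + 22.387 + 0.24547) = 1/23.633 = 0.04231
[CO3²⁻] = α₂ × DIC = 0.04231 × 0.850 = 0.0360 mmol/kg

[CO3²⁻] = 0.0360 mmol/kg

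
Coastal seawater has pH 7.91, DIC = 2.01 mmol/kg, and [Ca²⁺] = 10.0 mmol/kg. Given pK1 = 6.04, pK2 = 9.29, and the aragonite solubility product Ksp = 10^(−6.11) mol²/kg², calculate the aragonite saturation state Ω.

Ω = 1.02

α₂ = 1 / (1 + [H⁺]/K2 + [H⁺]²/(K1K2)) = 1 / (1 + 10^+1.38 + 10^-0.49)
   = 1 / (1 + 23.988 + 0.32359) = 1/25.312 = 0.03951
[CO3²⁻] = α₂ × DIC = 0.03951 × 2.01 = 0.07941 mmol/kg
Ksp = 10^(−6.11) = 7.762×10^-7
Ω = [Ca²⁺][CO3²⁻]/Ksp = (10.0×10^-3)(7.941×10^-5) / 7.762×10^-7 = 1.02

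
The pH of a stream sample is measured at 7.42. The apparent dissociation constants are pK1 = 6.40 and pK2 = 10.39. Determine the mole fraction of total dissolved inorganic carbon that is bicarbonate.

α₁ = 0.912

α₁ = 1 / (1 + [H⁺]/K1 + K2/[H⁺]) = 1 / (1 + 10^-1.02 + 10^-2.97)
   = 1 / (1 + 0.095499 + 0.0010715) = 1/1.0966 = 0.9119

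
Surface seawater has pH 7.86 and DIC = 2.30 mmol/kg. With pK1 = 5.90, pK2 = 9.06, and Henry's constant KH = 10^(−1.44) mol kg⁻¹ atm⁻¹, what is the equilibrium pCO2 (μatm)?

α₀ = 1 / (1 + K1/[H⁺] + K1K2/[H⁺]²) = 1 / (1 + 10^+1.96 + 10^+0.76)
   = 1 / (1 + 91.201 + 5.7544) = 1/97.955 = 0.01021
[CO2*] = α₀ × DIC = 0.01021 × 2.30 = 0.02348 mmol/kg
pCO2 = [CO2*]/KH = 2.348×10^-5 / 3.631×10^-2 = 647 μatm

pCO2 = 647 μatm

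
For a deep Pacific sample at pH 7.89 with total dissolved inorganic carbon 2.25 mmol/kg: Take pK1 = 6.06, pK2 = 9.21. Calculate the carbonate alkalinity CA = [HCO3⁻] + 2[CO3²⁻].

CA = [HCO3⁻] + 2[CO3²⁻] = (α₁ + 2α₂)·DIC
At pH 7.89: [H⁺]/K1 = 10^-1.83 = 0.014791, K2/[H⁺] = 10^-1.32 = 0.047863
α₁ = 1/(1 + 0.014791 + 0.047863) = 1/1.0627 = 0.9410; α₂ = α₁·K2/[H⁺] = 0.04504
α₁ + 2α₂ = 1.0311
CA = 1.0311 × 2.25 = 2.32 mmol/kg

CA = 2.32 mmol/kg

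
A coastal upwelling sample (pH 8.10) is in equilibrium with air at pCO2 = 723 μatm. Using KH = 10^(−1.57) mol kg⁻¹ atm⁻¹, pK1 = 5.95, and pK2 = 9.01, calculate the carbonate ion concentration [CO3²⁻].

[CO2*] = KH · pCO2 = 10^(−1.57) × 723×10^-6 = 1.946×10^-5 mol/kg
α₀ = 1/(1 + K1/[H⁺] + K1K2/[H⁺]²) = 1/(1 + 10^+2.15 + 10^+1.24) = 0.006264
DIC = [CO2*]/α₀ = 1.946×10^-5 / 0.006264 = 3.106 mmol/kg
[CO3²⁻] = α₂·DIC; α₂ = 0.1089, so [CO3²⁻] = 0.1089 × 3.106 = 0.338 mmol/kg

[CO3²⁻] = 0.338 mmol/kg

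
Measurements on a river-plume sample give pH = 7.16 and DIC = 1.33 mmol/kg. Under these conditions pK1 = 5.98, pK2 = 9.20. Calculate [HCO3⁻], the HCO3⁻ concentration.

[HCO3⁻] = 1.24 mmol/kg

α₁ = 1 / (1 + [H⁺]/K1 + K2/[H⁺]) = 1 / (1 + 10^-1.18 + 10^-2.04)
   = 1 / (1 + 0.066069 + 0.0091201) = 1/1.0752 = 0.9301
[HCO3⁻] = α₁ × DIC = 0.9301 × 1.33 = 1.24 mmol/kg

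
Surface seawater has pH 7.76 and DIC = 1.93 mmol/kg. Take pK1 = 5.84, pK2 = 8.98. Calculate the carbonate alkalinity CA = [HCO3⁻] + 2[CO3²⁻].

CA = 2.02 mmol/kg

CA = [HCO3⁻] + 2[CO3²⁻] = (α₁ + 2α₂)·DIC
At pH 7.76: [H⁺]/K1 = 10^-1.92 = 0.012023, K2/[H⁺] = 10^-1.22 = 0.060256
α₁ = 1/(1 + 0.012023 + 0.060256) = 1/1.0723 = 0.9326; α₂ = α₁·K2/[H⁺] = 0.05619
α₁ + 2α₂ = 1.0450
CA = 1.0450 × 1.93 = 2.02 mmol/kg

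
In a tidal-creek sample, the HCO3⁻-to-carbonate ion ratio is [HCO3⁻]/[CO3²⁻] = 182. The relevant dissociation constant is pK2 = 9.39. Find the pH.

From K2 = [H⁺][CO3²⁻]/[HCO3⁻]:  pH = pK2 − log₁₀([HCO3⁻]/[CO3²⁻])
log₁₀(182) = +2.260
pH = 9.39 − (+2.260) = 7.13

pH = 7.13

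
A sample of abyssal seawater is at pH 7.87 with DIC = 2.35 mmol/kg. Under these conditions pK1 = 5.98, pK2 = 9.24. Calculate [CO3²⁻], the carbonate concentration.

α₂ = 1 / (1 + [H⁺]/K2 + [H⁺]²/(K1K2)) = 1 / (1 + 10^+1.37 + 10^-0.52)
   = 1 / (1 + 23.442 + 0.30200) = 1/24.744 = 0.04041
[CO3²⁻] = α₂ × DIC = 0.04041 × 2.35 = 0.0950 mmol/kg

[CO3²⁻] = 0.0950 mmol/kg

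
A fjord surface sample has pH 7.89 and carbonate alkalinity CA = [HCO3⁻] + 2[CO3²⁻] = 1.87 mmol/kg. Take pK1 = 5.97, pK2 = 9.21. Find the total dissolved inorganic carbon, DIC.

CA = [HCO3⁻] + 2[CO3²⁻] = (α₁ + 2α₂)·DIC
At pH 7.89: [H⁺]/K1 = 10^-1.92 = 0.012023, K2/[H⁺] = 10^-1.32 = 0.047863
α₁ = 1/(1 + 0.012023 + 0.047863) = 1/1.0599 = 0.9435; α₂ = α₁·K2/[H⁺] = 0.04516
α₁ + 2α₂ = 1.0338
DIC = CA / (α₁ + 2α₂) = 1.87 / 1.0338 = 1.81 mmol/kg

DIC = 1.81 mmol/kg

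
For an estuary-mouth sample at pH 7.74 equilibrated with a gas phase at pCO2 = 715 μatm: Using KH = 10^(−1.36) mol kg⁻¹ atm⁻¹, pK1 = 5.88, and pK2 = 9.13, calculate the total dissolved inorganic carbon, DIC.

DIC = 2.38 mmol/kg

[CO2*] = KH · pCO2 = 10^(−1.36) × 715×10^-6 = 3.121×10^-5 mol/kg
α₀ = 1/(1 + K1/[H⁺] + K1K2/[H⁺]²) = 1/(1 + 10^+1.86 + 10^+0.47) = 0.01309
DIC = [CO2*]/α₀ = 3.121×10^-5 / 0.01309 = 2.38 mmol/kg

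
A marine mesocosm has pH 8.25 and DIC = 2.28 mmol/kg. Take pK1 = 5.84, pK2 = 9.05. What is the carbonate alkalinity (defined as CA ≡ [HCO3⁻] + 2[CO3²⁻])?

CA = 2.58 mmol/kg

CA = [HCO3⁻] + 2[CO3²⁻] = (α₁ + 2α₂)·DIC
At pH 8.25: [H⁺]/K1 = 10^-2.41 = 0.0038905, K2/[H⁺] = 10^-0.80 = 0.15849
α₁ = 1/(1 + 0.0038905 + 0.15849) = 1/1.1624 = 0.8603; α₂ = α₁·K2/[H⁺] = 0.1363
α₁ + 2α₂ = 1.1330
CA = 1.1330 × 2.28 = 2.58 mmol/kg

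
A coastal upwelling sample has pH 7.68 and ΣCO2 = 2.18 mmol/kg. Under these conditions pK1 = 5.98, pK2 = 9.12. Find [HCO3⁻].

[HCO3⁻] = 2.06 mmol/kg

α₁ = 1 / (1 + [H⁺]/K1 + K2/[H⁺]) = 1 / (1 + 10^-1.70 + 10^-1.44)
   = 1 / (1 + 0.019953 + 0.036308) = 1/1.0563 = 0.9467
[HCO3⁻] = α₁ × DIC = 0.9467 × 2.18 = 2.06 mmol/kg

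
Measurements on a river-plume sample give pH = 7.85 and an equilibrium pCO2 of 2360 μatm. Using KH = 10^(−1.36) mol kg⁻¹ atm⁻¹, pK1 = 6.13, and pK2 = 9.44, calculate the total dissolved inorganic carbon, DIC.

[CO2*] = KH · pCO2 = 10^(−1.36) × 2360×10^-6 = 1.030×10^-4 mol/kg
α₀ = 1/(1 + K1/[H⁺] + K1K2/[H⁺]²) = 1/(1 + 10^+1.72 + 10^+0.13) = 0.01824
DIC = [CO2*]/α₀ = 1.030×10^-4 / 0.01824 = 5.65 mmol/kg

DIC = 5.65 mmol/kg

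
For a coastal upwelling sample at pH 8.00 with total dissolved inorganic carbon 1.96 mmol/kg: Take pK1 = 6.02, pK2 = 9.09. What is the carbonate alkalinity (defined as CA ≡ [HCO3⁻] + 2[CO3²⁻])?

CA = 2.09 mmol/kg

CA = [HCO3⁻] + 2[CO3²⁻] = (α₁ + 2α₂)·DIC
At pH 8.00: [H⁺]/K1 = 10^-1.98 = 0.010471, K2/[H⁺] = 10^-1.09 = 0.081283
α₁ = 1/(1 + 0.010471 + 0.081283) = 1/1.0918 = 0.9160; α₂ = α₁·K2/[H⁺] = 0.07445
α₁ + 2α₂ = 1.0649
CA = 1.0649 × 1.96 = 2.09 mmol/kg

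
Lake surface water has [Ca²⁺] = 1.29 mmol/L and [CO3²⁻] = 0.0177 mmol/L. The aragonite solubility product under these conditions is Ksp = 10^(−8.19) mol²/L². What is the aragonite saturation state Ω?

Ksp = 10^(−8.19) = 6.457×10^-9
Ω = [Ca²⁺][CO3²⁻]/Ksp = (1.29×10^-3)(0.0177×10^-3) / 6.457×10^-9 = 3.54

Ω = 3.54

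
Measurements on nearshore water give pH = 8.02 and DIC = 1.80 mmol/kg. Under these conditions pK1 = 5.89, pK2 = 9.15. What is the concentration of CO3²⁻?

[CO3²⁻] = 0.123 mmol/kg

α₂ = 1 / (1 + [H⁺]/K2 + [H⁺]²/(K1K2)) = 1 / (1 + 10^+1.13 + 10^-1.00)
   = 1 / (1 + 13.490 + 0.10000) = 1/14.590 = 0.06854
[CO3²⁻] = α₂ × DIC = 0.06854 × 1.80 = 0.123 mmol/kg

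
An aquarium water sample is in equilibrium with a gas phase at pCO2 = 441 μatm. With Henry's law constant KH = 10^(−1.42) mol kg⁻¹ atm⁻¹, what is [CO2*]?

[CO2*] = 16.8 μmol/kg

KH = 10^(−1.42) = 3.802×10^-2 mol kg⁻¹ atm⁻¹
[CO2*] = KH · pCO2 = 3.802×10^-2 × 441×10^-6 atm = 1.68×10^-5 mol/kg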